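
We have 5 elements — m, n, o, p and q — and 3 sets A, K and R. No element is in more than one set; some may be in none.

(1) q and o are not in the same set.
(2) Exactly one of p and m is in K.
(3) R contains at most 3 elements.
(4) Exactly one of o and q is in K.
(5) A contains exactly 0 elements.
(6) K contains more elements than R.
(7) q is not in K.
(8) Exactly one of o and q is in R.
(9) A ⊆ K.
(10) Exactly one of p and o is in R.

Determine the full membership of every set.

From (7): q ∉ K.
(4) (exactly one): o ∈ K.
(5): A already has 0, so the rest are out.
(8) (exactly one): q ∈ R.
(10) (exactly one): p ∈ R.
(2) (exactly one): m ∈ K.
Suppose n ∉ K: no assignment then satisfies all the clues, so n ∈ K.

A = {}; K = {m, n, o}; R = {p, q}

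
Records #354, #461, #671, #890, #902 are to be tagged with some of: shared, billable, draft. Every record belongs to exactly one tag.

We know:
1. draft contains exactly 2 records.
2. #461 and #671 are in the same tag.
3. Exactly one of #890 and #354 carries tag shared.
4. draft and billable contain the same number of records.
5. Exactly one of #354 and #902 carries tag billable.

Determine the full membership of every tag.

shared = {#354}; billable = {#890, #902}; draft = {#461, #671}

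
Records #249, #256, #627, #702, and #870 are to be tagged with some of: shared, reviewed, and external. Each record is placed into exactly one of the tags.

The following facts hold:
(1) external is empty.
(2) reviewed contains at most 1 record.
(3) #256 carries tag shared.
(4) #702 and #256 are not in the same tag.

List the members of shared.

From (3): #256 ∈ shared.
(1): external already has 0, so the rest are out.
(4): #702 ∉ shared.
Only one tag left: #702 ∈ reviewed.
(2): reviewed already has 1, so the rest are out.
Only one tag left: #249 ∈ shared.
Only one tag left: #627 ∈ shared.
Only one tag left: #870 ∈ shared.

shared = {#249, #256, #627, #870}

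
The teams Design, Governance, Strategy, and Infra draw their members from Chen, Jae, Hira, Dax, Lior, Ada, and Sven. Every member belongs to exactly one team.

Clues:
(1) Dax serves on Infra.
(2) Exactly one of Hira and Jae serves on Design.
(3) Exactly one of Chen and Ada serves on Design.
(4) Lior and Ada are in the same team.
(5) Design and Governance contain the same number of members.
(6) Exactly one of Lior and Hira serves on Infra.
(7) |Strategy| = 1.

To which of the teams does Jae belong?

From (1): Dax ∈ Infra.
Suppose Jae ∉ Design: no assignment then satisfies all the clues, so Jae ∈ Design.

Jae: Design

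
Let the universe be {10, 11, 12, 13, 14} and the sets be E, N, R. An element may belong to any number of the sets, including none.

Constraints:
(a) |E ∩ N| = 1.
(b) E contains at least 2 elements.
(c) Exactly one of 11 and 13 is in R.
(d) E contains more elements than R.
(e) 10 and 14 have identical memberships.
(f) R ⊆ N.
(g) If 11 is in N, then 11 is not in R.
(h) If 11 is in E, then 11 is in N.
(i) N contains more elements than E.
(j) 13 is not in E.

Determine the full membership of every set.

E = {11, 12}; N = {10, 11, 13, 14}; R = {13}

From (j): 13 ∉ E.
Suppose 10 ∈ E: no assignment then satisfies all the clues, so 10 ∉ E.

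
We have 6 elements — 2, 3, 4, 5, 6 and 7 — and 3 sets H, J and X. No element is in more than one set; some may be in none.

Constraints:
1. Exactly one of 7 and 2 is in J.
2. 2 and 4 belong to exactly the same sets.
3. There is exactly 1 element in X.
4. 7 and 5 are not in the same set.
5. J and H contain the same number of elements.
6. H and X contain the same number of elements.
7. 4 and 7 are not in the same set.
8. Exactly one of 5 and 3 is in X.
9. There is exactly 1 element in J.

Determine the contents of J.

J = {7}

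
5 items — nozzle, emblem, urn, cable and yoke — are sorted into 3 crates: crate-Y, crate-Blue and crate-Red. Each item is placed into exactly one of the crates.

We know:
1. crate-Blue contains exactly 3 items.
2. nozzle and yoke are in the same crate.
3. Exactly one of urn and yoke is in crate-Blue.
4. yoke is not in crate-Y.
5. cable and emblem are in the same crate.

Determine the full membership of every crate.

crate-Y = {}; crate-Blue = {cable, emblem, urn}; crate-Red = {nozzle, yoke}

From (4): yoke ∉ crate-Y.
(2): nozzle matches yoke: nozzle ∉ crate-Y.
Suppose nozzle ∈ crate-Blue: no assignment then satisfies all the clues, so nozzle ∉ crate-Blue.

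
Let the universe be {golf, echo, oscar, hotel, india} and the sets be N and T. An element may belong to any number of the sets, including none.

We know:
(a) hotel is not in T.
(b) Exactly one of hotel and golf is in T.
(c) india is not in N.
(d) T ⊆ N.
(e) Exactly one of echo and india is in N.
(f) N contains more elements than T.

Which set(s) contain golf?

From (a): hotel ∉ T.
From (c): india ∉ N.
(b) (exactly one): golf ∈ T.
(d) with golf ∈ T: golf ∈ N.
(d) contrapositive: india ∉ T.
(e) (exactly one): echo ∈ N.

golf: N, T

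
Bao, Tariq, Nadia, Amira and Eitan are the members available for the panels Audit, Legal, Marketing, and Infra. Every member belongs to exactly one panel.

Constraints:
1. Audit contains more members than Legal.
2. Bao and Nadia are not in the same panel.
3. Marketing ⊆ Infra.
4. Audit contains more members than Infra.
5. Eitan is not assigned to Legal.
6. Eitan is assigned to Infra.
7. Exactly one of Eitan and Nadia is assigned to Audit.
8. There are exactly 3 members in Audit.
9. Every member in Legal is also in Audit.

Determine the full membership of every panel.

Audit = {Amira, Nadia, Tariq}; Legal = {}; Marketing = {}; Infra = {Bao, Eitan}

From (5): Eitan ∉ Legal.
From (6): Eitan ∈ Infra.
(7) (exactly one): Nadia ∈ Audit.
(2): Bao ∉ Audit.
(8): only 3 candidates remain for Audit, so all are in.
(9) contrapositive: Bao ∉ Legal.
Suppose Bao ∈ Marketing: no assignment then satisfies all the clues, so Bao ∉ Marketing.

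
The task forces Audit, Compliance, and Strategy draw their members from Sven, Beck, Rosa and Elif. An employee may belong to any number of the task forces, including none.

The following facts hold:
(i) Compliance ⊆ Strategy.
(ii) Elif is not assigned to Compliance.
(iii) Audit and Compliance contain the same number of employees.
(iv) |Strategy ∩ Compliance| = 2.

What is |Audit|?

2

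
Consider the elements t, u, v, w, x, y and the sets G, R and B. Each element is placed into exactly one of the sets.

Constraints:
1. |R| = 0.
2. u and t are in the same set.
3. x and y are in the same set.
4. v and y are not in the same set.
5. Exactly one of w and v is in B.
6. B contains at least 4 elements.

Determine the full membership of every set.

G = {v}; R = {}; B = {t, u, w, x, y}

(1): R already has 0, so the rest are out.
Suppose t ∈ G: no assignment then satisfies all the clues, so t ∉ G.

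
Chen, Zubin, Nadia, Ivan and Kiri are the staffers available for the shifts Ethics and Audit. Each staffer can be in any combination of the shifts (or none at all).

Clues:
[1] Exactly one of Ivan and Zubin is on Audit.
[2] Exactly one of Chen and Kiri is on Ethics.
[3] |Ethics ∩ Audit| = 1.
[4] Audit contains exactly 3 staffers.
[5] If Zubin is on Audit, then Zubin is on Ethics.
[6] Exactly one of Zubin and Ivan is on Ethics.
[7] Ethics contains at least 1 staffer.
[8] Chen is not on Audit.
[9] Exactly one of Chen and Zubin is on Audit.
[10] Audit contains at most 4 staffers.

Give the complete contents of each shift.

Ethics = {Chen, Zubin}; Audit = {Kiri, Nadia, Zubin}

From (8): Chen ∉ Audit.
(9) (exactly one): Zubin ∈ Audit.
(1) (exactly one): Ivan ∉ Audit.
(4): only 3 candidates remain for Audit, so all are in.
(5): Zubin ∈ Ethics.
(6) (exactly one): Ivan ∉ Ethics.
Suppose Chen ∉ Ethics: no assignment then satisfies all the clues, so Chen ∈ Ethics.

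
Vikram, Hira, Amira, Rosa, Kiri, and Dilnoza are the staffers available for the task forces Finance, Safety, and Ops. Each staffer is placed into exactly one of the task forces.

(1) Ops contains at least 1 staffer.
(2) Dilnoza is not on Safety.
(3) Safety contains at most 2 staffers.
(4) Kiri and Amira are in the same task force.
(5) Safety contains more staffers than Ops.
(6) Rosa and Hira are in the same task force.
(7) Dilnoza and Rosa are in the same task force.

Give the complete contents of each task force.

Finance = {Dilnoza, Hira, Rosa}; Safety = {Amira, Kiri}; Ops = {Vikram}

From (2): Dilnoza ∉ Safety.
(7): Rosa matches Dilnoza: Rosa ∉ Safety.
(6): Hira matches Rosa: Hira ∉ Safety.
Suppose Vikram ∈ Finance: no assignment then satisfies all the clues, so Vikram ∉ Finance.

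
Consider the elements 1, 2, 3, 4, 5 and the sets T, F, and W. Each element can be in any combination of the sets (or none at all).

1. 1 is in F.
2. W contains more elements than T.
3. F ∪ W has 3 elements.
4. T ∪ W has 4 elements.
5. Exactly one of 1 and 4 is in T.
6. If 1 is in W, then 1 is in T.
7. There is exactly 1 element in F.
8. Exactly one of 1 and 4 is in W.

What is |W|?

3

From (1): 1 ∈ F.
(7): F already has 1, so the rest are out.
Suppose 1 ∉ T: no assignment then satisfies all the clues, so 1 ∈ T.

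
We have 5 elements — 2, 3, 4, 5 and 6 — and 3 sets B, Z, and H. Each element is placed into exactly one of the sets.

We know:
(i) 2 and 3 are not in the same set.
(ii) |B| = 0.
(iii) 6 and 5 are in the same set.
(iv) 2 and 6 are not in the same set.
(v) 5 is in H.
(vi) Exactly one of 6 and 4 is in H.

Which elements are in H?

From (v): 5 ∈ H.
(ii): B already has 0, so the rest are out.
(iii): 6 matches 5: 6 ∉ Z.
(iii): 6 matches 5: 6 ∈ H.
(iv): 2 ∉ H.
(vi) (exactly one): 4 ∉ H.
Only one set left: 2 ∈ Z.
Only one set left: 4 ∈ Z.
(i): 3 ∉ Z.
Only one set left: 3 ∈ H.

H = {3, 5, 6}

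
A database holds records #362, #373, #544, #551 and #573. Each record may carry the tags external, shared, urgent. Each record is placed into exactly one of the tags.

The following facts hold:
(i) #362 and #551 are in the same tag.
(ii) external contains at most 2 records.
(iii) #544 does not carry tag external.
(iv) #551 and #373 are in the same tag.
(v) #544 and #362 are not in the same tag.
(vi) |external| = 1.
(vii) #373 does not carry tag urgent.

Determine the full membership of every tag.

From (iii): #544 ∉ external.
From (vii): #373 ∉ urgent.
(iv): #551 matches #373: #551 ∉ urgent.
(i): #362 matches #551: #362 ∉ urgent.
Suppose #362 ∈ external: no assignment then satisfies all the clues, so #362 ∉ external.

external = {#573}; shared = {#362, #373, #551}; urgent = {#544}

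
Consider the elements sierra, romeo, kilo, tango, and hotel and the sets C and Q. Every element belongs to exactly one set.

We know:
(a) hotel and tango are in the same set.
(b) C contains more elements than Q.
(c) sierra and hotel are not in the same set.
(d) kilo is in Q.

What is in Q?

Q = {kilo, sierra}

From (d): kilo ∈ Q.
Suppose sierra ∉ Q: no assignment then satisfies all the clues, so sierra ∈ Q.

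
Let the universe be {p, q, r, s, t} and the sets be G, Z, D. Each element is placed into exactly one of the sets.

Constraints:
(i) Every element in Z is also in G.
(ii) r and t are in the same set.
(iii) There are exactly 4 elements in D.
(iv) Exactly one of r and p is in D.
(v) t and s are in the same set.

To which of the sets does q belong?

q: D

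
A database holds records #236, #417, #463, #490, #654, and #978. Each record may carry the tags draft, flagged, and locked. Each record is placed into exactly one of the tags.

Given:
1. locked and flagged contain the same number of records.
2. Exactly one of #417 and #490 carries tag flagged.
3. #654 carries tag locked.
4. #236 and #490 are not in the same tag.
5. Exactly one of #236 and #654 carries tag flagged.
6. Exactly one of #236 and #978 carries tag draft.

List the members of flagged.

From (3): #654 ∈ locked.
(5) (exactly one): #236 ∈ flagged.
(6) (exactly one): #978 ∈ draft.
(4): #490 ∉ flagged.
(2) (exactly one): #417 ∈ flagged.
Suppose #463 ∈ flagged: no assignment then satisfies all the clues, so #463 ∉ flagged.

flagged = {#236, #417}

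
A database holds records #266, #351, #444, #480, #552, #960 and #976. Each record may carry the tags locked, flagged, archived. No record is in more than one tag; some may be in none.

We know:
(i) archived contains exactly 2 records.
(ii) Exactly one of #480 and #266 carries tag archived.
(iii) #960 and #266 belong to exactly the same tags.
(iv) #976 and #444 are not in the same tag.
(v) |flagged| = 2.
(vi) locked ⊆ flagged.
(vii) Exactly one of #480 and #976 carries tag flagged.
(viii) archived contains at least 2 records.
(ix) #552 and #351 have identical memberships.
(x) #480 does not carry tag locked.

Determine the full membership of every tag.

locked = {}; flagged = {#444, #480}; archived = {#266, #960}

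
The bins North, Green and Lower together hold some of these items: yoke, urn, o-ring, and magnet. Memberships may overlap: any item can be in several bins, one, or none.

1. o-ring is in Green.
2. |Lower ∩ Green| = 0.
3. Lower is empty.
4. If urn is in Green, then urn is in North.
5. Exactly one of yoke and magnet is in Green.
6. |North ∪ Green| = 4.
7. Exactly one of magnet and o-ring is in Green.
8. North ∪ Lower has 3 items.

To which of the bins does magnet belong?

From (1): o-ring ∈ Green.
(3): Lower already has 0, so the rest are out.
(7) (exactly one): magnet ∉ Green.
(5) (exactly one): yoke ∈ Green.
Suppose magnet ∉ North: no assignment then satisfies all the clues, so magnet ∈ North.

magnet: North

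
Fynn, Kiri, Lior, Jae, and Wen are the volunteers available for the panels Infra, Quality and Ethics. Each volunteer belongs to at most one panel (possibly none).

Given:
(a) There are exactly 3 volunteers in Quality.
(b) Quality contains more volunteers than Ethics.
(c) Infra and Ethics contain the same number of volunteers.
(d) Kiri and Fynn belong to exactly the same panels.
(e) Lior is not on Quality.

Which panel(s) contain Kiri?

Kiri: Quality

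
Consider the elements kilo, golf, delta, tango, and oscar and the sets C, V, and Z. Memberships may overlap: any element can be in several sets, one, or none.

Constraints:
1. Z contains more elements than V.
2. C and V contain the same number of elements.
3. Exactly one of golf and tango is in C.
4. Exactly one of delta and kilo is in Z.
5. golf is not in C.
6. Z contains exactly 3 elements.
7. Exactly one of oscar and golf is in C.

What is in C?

C = {oscar, tango}

From (5): golf ∉ C.
(3) (exactly one): tango ∈ C.
(7) (exactly one): oscar ∈ C.
Suppose kilo ∈ C: no assignment then satisfies all the clues, so kilo ∉ C.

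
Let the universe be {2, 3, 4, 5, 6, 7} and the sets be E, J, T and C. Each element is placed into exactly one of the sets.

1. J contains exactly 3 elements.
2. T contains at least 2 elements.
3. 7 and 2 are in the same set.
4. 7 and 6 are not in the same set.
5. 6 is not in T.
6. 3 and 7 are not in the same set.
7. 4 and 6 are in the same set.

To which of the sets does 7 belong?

7: T

From (5): 6 ∉ T.
(7): 4 matches 6: 4 ∉ T.
Suppose 7 ∈ E: no assignment then satisfies all the clues, so 7 ∉ E.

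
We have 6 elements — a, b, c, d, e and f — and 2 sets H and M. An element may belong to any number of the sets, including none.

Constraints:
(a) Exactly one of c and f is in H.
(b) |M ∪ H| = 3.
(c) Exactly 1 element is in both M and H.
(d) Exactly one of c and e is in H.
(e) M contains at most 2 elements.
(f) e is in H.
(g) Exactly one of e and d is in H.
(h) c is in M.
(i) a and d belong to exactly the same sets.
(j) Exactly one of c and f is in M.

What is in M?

M = {c, e}

From (f): e ∈ H.
From (h): c ∈ M.
(d) (exactly one): c ∉ H.
(g) (exactly one): d ∉ H.
(i): a matches d: a ∉ H.
(j) (exactly one): f ∉ M.
(a) (exactly one): f ∈ H.
Suppose a ∈ M: no assignment then satisfies all the clues, so a ∉ M.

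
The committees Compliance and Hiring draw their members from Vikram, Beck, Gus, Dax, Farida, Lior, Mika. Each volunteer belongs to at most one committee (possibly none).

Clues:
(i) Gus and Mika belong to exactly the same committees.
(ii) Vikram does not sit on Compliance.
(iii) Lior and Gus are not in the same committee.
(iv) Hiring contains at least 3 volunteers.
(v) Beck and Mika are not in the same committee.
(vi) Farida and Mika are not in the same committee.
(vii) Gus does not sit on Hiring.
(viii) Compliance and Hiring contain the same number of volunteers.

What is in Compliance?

Compliance = {Dax, Gus, Mika}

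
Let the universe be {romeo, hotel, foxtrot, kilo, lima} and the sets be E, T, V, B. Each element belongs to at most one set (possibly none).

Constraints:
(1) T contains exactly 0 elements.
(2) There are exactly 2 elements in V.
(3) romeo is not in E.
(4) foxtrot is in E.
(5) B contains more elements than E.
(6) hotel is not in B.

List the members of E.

E = {foxtrot}

From (3): romeo ∉ E.
From (4): foxtrot ∈ E.
From (6): hotel ∉ B.
(1): T already has 0, so the rest are out.
Suppose hotel ∈ E: no assignment then satisfies all the clues, so hotel ∉ E.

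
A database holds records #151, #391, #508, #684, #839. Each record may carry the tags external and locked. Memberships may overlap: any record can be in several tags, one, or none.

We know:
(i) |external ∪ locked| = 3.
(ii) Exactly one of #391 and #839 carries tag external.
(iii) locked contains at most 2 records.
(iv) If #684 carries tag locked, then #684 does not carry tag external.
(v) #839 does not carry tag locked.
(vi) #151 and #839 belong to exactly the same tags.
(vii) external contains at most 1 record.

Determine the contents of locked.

From (v): #839 ∉ locked.
(vi): #151 matches #839: #151 ∉ locked.
Suppose #391 ∈ locked: no assignment then satisfies all the clues, so #391 ∉ locked.

locked = {#508, #684}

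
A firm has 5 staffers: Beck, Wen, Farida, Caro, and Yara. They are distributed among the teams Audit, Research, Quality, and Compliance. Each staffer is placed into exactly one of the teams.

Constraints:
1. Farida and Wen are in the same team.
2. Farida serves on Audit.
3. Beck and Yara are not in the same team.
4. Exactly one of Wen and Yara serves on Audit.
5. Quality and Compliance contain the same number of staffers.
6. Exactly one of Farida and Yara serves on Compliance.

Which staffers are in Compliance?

Compliance = {Yara}

From (2): Farida ∈ Audit.
(1): Wen matches Farida: Wen ∈ Audit.
(4) (exactly one): Yara ∉ Audit.
(6) (exactly one): Yara ∈ Compliance.
(3): Beck ∉ Compliance.
Suppose Caro ∈ Compliance: no assignment then satisfies all the clues, so Caro ∉ Compliance.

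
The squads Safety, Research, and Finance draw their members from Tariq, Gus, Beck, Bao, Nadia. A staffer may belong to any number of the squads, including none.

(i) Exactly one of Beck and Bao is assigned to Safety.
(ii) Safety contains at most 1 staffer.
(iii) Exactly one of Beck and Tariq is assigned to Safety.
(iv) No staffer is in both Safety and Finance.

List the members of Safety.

Safety = {Beck}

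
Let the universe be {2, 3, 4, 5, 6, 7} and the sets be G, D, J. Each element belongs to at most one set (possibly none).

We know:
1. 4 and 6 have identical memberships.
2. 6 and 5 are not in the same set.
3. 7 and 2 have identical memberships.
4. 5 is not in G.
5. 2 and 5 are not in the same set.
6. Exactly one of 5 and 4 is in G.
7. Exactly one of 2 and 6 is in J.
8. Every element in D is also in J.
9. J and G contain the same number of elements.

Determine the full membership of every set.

From (4): 5 ∉ G.
(6) (exactly one): 4 ∈ G.
(1): 6 matches 4: 6 ∈ G.
(7) (exactly one): 2 ∈ J.
(3): 7 matches 2: 7 ∉ G.
(3): 7 matches 2: 7 ∉ D.
(3): 7 matches 2: 7 ∈ J.
(5): 5 ∉ J.
(8) contrapositive: 5 ∉ D.
Suppose 3 ∈ G: no assignment then satisfies all the clues, so 3 ∉ G.

G = {4, 6}; D = {}; J = {2, 7}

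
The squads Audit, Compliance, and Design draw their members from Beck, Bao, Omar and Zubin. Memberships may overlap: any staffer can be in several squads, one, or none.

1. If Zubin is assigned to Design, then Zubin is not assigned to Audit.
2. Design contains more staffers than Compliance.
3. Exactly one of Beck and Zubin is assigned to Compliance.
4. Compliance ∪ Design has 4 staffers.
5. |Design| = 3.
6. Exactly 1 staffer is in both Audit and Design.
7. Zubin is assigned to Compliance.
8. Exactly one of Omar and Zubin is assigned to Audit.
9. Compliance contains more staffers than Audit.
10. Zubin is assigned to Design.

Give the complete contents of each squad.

From (7): Zubin ∈ Compliance.
From (10): Zubin ∈ Design.
(1): Zubin ∉ Audit.
(3) (exactly one): Beck ∉ Compliance.
(8) (exactly one): Omar ∈ Audit.
Suppose Beck ∈ Audit: no assignment then satisfies all the clues, so Beck ∉ Audit.

Audit = {Omar}; Compliance = {Bao, Zubin}; Design = {Beck, Omar, Zubin}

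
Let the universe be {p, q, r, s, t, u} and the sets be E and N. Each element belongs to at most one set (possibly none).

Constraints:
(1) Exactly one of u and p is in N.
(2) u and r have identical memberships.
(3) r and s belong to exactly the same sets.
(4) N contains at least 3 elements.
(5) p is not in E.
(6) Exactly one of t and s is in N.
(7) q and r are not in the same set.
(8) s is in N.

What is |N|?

3

From (5): p ∉ E.
From (8): s ∈ N.
(3): r matches s: r ∉ E.
(3): r matches s: r ∈ N.
(6) (exactly one): t ∉ N.
(7): q ∉ N.
(2): u matches r: u ∉ E.
(2): u matches r: u ∈ N.
(1) (exactly one): p ∉ N.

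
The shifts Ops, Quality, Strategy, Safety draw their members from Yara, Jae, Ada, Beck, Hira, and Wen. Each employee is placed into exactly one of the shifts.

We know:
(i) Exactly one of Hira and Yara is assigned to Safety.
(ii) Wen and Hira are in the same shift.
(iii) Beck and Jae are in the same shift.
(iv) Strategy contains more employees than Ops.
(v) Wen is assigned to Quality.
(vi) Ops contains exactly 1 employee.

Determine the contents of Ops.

From (v): Wen ∈ Quality.
(ii): Hira matches Wen: Hira ∉ Ops.
(ii): Hira matches Wen: Hira ∈ Quality.
(i) (exactly one): Yara ∈ Safety.
Suppose Jae ∈ Ops: no assignment then satisfies all the clues, so Jae ∉ Ops.

Ops = {Ada}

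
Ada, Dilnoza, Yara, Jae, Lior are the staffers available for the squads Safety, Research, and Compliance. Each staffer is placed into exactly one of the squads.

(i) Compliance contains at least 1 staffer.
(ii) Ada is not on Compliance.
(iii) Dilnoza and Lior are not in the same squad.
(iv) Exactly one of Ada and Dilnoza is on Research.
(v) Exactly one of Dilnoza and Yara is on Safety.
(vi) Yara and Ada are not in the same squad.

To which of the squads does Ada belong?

Ada: Research

From (ii): Ada ∉ Compliance.
Suppose Ada ∈ Safety: no assignment then satisfies all the clues, so Ada ∉ Safety.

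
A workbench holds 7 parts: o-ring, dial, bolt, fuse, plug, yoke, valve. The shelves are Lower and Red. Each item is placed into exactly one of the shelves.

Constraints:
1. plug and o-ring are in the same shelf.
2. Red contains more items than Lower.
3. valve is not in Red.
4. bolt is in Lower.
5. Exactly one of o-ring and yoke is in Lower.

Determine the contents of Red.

Red = {dial, fuse, o-ring, plug}

From (3): valve ∉ Red.
From (4): bolt ∈ Lower.
Only one shelf left: valve ∈ Lower.
Suppose o-ring ∉ Red: no assignment then satisfies all the clues, so o-ring ∈ Red.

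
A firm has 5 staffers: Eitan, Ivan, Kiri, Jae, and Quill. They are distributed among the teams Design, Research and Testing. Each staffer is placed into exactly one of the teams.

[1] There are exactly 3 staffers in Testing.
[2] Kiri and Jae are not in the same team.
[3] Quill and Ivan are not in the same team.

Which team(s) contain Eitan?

Eitan: Testing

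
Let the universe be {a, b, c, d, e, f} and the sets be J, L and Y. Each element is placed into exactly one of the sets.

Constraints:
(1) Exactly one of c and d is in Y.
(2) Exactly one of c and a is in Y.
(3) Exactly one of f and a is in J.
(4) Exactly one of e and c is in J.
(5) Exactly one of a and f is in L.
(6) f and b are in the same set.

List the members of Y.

Y = {c}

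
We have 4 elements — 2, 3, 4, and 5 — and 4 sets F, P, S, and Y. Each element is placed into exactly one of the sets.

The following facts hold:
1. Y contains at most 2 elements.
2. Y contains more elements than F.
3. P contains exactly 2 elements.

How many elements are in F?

0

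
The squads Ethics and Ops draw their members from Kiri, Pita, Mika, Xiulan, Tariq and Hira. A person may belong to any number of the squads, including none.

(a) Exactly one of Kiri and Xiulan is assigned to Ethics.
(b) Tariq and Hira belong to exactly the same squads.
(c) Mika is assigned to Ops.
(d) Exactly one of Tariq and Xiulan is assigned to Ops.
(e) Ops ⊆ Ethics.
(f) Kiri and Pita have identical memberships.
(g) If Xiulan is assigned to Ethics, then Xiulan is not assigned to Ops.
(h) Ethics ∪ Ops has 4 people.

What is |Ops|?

From (c): Mika ∈ Ops.
(e) with Mika ∈ Ops: Mika ∈ Ethics.
Suppose Kiri ∈ Ethics: no assignment then satisfies all the clues, so Kiri ∉ Ethics.

3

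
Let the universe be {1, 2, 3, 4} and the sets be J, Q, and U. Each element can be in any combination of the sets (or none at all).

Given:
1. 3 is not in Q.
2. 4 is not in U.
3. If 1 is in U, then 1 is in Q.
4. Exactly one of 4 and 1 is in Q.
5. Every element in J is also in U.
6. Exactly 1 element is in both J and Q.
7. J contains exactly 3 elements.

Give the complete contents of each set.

J = {1, 2, 3}; Q = {1}; U = {1, 2, 3}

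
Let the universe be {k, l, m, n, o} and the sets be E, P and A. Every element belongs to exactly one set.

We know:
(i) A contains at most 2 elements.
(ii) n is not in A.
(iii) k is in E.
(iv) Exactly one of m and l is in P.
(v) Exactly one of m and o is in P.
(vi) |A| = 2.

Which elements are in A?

A = {l, o}

From (ii): n ∉ A.
From (iii): k ∈ E.
Suppose l ∉ A: no assignment then satisfies all the clues, so l ∈ A.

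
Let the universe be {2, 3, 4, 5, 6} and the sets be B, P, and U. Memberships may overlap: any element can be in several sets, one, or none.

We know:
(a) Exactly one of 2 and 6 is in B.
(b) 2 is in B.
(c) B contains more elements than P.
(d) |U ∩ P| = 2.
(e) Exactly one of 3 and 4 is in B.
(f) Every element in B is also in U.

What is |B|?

3

From (b): 2 ∈ B.
(a) (exactly one): 6 ∉ B.
(f) with 2 ∈ B: 2 ∈ U.
Suppose 5 ∉ B: no assignment then satisfies all the clues, so 5 ∈ B.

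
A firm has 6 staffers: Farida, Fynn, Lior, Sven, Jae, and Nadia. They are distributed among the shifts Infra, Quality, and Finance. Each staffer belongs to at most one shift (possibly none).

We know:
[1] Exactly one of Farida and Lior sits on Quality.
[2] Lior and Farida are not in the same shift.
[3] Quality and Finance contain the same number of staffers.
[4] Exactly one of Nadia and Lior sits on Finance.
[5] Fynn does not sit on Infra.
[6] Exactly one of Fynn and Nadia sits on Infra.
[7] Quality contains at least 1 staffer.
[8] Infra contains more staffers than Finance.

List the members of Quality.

Quality = {Farida}

From (5): Fynn ∉ Infra.
(6) (exactly one): Nadia ∈ Infra.
(4) (exactly one): Lior ∈ Finance.
(1) (exactly one): Farida ∈ Quality.
Suppose Fynn ∈ Quality: no assignment then satisfies all the clues, so Fynn ∉ Quality.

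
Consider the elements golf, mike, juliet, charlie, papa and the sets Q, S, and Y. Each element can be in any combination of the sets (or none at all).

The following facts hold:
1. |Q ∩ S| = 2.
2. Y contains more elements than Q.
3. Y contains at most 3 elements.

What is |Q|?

2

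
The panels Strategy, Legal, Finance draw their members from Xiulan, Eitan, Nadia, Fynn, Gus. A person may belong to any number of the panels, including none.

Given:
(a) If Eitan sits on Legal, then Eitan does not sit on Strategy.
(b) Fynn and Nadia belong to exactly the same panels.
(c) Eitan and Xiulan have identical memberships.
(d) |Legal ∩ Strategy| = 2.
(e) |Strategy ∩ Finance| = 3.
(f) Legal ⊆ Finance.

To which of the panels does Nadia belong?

Nadia: Finance, Legal, Strategy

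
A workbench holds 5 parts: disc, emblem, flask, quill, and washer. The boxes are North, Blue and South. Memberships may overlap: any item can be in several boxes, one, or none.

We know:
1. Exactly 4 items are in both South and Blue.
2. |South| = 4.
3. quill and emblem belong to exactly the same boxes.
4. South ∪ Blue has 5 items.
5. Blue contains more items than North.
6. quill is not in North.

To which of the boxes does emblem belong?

emblem: Blue, South

From (6): quill ∉ North.
(3): emblem matches quill: emblem ∉ North.
Suppose emblem ∉ Blue: no assignment then satisfies all the clues, so emblem ∈ Blue.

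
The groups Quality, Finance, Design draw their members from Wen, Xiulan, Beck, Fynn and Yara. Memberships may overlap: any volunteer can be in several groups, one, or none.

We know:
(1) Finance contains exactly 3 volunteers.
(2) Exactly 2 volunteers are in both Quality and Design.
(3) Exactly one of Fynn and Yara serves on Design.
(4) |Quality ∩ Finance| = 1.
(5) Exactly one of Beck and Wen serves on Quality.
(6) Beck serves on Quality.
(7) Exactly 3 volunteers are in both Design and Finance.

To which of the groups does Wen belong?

Wen: Design, Finance

From (6): Beck ∈ Quality.
(5) (exactly one): Wen ∉ Quality.
Suppose Wen ∉ Finance: no assignment then satisfies all the clues, so Wen ∈ Finance.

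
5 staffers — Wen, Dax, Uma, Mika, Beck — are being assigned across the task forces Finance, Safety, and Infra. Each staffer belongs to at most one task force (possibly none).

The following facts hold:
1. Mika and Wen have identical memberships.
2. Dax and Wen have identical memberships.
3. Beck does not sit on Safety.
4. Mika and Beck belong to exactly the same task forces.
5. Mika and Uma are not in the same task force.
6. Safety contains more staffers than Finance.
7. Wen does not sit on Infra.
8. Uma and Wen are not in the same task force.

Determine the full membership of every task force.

Finance = {}; Safety = {Uma}; Infra = {}

From (3): Beck ∉ Safety.
From (7): Wen ∉ Infra.
(1): Mika matches Wen: Mika ∉ Infra.
(2): Dax matches Wen: Dax ∉ Infra.
(4): Mika matches Beck: Mika ∉ Safety.
(4): Beck matches Mika: Beck ∉ Infra.
(1): Wen matches Mika: Wen ∉ Safety.
(2): Dax matches Wen: Dax ∉ Safety.
Suppose Wen ∈ Finance: no assignment then satisfies all the clues, so Wen ∉ Finance.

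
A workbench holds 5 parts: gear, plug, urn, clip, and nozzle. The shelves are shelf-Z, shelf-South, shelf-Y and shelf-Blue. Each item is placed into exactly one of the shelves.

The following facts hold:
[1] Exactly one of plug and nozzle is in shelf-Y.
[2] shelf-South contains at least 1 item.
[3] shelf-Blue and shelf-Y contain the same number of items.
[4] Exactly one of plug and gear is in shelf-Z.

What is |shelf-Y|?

1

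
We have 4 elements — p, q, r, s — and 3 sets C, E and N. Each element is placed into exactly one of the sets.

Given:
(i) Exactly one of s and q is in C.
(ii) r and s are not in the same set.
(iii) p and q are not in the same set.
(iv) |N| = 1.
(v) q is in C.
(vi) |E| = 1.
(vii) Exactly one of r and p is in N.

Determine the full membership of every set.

C = {q, r}; E = {s}; N = {p}

From (v): q ∈ C.
(i) (exactly one): s ∉ C.
(iii): p ∉ C.
Suppose p ∈ E: no assignment then satisfies all the clues, so p ∉ E.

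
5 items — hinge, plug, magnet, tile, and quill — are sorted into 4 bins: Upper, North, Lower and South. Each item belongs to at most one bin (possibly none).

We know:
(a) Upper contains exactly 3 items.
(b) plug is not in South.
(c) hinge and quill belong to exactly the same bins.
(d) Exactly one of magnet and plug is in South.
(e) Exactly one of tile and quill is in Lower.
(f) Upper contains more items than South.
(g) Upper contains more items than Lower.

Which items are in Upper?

Upper = {hinge, plug, quill}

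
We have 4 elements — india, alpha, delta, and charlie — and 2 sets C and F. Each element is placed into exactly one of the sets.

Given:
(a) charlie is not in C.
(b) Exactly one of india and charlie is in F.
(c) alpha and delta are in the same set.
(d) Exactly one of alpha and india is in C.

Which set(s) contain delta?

delta: F

From (a): charlie ∉ C.
Only one set left: charlie ∈ F.
(b) (exactly one): india ∉ F.
Only one set left: india ∈ C.
(d) (exactly one): alpha ∉ C.
Only one set left: alpha ∈ F.
(c): delta matches alpha: delta ∉ C.
(c): delta matches alpha: delta ∈ F.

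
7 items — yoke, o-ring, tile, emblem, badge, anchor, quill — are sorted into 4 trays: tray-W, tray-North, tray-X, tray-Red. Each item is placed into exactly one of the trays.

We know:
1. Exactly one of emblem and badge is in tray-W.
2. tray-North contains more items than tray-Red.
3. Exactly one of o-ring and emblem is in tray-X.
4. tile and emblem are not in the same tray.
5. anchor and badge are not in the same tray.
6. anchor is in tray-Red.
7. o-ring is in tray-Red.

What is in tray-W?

tray-W = {badge}

From (6): anchor ∈ tray-Red.
From (7): o-ring ∈ tray-Red.
(3) (exactly one): emblem ∈ tray-X.
(4): tile ∉ tray-X.
(5): badge ∉ tray-Red.
(1) (exactly one): badge ∈ tray-W.
Suppose yoke ∈ tray-W: no assignment then satisfies all the clues, so yoke ∉ tray-W.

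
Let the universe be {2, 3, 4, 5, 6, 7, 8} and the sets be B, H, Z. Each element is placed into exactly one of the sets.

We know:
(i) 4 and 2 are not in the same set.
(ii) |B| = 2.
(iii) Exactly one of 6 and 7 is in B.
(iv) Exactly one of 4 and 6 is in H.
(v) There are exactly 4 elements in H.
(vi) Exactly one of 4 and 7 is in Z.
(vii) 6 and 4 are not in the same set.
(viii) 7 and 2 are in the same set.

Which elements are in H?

H = {3, 5, 6, 8}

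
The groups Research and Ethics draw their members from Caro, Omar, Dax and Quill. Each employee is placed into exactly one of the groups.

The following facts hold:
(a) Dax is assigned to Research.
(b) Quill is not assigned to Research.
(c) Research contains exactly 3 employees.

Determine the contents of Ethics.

From (a): Dax ∈ Research.
From (b): Quill ∉ Research.
(c): only 3 candidates remain for Research, so all are in.
Only one group left: Quill ∈ Ethics.

Ethics = {Quill}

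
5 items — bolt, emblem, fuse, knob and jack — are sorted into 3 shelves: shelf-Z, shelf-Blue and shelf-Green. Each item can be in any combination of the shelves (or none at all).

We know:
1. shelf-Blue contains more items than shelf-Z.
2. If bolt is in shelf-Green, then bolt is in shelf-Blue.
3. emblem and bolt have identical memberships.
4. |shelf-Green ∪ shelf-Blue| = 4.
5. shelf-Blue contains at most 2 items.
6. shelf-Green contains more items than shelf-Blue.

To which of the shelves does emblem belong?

emblem: shelf-Blue, shelf-Green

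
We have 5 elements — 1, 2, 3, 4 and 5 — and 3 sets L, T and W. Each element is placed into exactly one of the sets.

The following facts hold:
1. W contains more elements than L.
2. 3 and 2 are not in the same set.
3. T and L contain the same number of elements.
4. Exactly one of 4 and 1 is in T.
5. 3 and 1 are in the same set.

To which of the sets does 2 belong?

2: L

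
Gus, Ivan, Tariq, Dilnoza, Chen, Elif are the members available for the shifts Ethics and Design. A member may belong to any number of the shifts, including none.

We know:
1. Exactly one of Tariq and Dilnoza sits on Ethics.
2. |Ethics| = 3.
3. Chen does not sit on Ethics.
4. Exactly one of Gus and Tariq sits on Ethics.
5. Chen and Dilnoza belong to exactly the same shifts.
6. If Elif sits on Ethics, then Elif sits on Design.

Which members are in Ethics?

Ethics = {Elif, Ivan, Tariq}

From (3): Chen ∉ Ethics.
(5): Dilnoza matches Chen: Dilnoza ∉ Ethics.
(1) (exactly one): Tariq ∈ Ethics.
(4) (exactly one): Gus ∉ Ethics.
(2): only 3 candidates remain for Ethics, so all are in.
(6): Elif ∈ Design.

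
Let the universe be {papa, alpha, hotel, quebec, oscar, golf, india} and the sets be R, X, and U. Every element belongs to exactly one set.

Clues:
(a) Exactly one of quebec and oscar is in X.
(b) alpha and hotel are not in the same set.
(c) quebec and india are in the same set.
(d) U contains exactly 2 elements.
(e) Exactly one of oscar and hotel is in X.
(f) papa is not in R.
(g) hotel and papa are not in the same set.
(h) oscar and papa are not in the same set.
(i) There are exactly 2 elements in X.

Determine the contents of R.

From (f): papa ∉ R.
Suppose alpha ∈ R: no assignment then satisfies all the clues, so alpha ∉ R.

R = {hotel, india, quebec}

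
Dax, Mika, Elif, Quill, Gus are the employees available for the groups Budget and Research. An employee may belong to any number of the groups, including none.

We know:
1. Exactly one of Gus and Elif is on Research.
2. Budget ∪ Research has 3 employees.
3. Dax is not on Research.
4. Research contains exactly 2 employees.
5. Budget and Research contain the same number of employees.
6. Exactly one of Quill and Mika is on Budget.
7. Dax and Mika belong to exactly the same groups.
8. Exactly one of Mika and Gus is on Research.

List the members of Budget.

Budget = {Elif, Quill}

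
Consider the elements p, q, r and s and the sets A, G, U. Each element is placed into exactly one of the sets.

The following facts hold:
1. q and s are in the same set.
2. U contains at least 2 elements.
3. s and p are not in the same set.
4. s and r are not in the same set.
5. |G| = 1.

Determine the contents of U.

U = {q, s}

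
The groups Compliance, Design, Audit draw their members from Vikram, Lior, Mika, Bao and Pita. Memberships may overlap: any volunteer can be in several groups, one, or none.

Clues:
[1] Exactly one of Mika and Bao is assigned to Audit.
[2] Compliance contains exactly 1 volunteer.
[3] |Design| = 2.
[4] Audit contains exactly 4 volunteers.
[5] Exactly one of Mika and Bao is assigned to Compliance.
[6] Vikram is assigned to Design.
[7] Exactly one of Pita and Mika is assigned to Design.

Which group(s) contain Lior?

Lior: Audit

From (6): Vikram ∈ Design.
Suppose Lior ∈ Compliance: no assignment then satisfies all the clues, so Lior ∉ Compliance.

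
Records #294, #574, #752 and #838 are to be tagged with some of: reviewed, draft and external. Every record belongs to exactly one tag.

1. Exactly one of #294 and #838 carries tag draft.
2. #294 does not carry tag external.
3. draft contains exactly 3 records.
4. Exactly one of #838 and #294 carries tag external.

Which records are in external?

From (2): #294 ∉ external.
(4) (exactly one): #838 ∈ external.
(1) (exactly one): #294 ∈ draft.
(3): only 3 candidates remain for draft, so all are in.

external = {#838}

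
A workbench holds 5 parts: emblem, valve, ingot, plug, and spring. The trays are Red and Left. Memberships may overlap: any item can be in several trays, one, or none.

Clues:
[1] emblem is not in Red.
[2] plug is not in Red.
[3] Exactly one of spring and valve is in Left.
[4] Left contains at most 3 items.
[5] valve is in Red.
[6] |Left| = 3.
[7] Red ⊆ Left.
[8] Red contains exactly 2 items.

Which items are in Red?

From (1): emblem ∉ Red.
From (2): plug ∉ Red.
From (5): valve ∈ Red.
(7) with valve ∈ Red: valve ∈ Left.
(3) (exactly one): spring ∉ Left.
(7) contrapositive: spring ∉ Red.
(8): only 2 candidates remain for Red, so all are in.
(7) with ingot ∈ Red: ingot ∈ Left.

Red = {ingot, valve}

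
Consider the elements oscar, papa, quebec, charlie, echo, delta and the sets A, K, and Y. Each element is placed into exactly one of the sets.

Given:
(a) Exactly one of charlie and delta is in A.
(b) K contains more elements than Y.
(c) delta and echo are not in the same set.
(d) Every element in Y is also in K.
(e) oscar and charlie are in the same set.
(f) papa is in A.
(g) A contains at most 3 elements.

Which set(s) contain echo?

echo: K

From (f): papa ∈ A.
Suppose echo ∈ A: no assignment then satisfies all the clues, so echo ∉ A.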